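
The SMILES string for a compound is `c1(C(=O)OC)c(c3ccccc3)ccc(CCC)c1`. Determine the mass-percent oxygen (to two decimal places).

Atom tally by fragment:
  benzene ring core → C:6 H:6
  (− 3 ring H displaced by substituents)
  + COOCH3 → C:2 H:3 O:2
  + C6H5 → C:6 H:5
  + CH2CH2CH3 → C:3 H:7
Element totals:
  C: 17
  H: 18
  O: 2
Molecular formula: C17H18O2.
Molar mass = 254.329 g/mol.
Mass from O: 2 × 15.999 = 31.998 g/mol.
%O = 31.998 / 254.329 × 100 = 12.58%.

12.58%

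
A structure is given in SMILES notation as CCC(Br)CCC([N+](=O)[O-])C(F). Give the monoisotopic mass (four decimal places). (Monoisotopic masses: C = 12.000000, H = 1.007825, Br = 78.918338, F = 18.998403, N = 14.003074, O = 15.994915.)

241.0114

Atom tally by fragment:
  CH3 → C:1 H:3
  CH2 → C:1 H:2
  CH(Br) → C:1 H:1 Br:1
  CH2 → C:1 H:2
  CH2 → C:1 H:2
  CH(NO2) → C:1 H:1 N:1 O:2
  CH2F → C:1 H:2 F:1
Element totals:
  C: 7
  H: 13
  Br: 1
  F: 1
  N: 1
  O: 2
Molecular formula: C7H13BrFNO2.
  M = 7(12.0) + 13(1.007825) + 78.918338 + 18.998403 + 14.003074 + 2(15.994915)
    = 84.000000 + 13.101725 + 78.918338 + 18.998403 + 14.003074 + 31.989830 = 241.011370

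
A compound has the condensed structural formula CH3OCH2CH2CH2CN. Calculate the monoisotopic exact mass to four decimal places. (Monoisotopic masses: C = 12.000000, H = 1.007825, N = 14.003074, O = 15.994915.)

99.0684

Atom tally by fragment:
  CH3OCH2 → C:2 H:5 O:1
  CH2 → C:1 H:2
  CH2CN → C:2 H:2 N:1
Element totals:
  C: 5
  H: 9
  N: 1
  O: 1
Molecular formula: C5H9NO.
  M = 5(12.0) + 9(1.007825) + 14.003074 + 15.994915
    = 60.000000 + 9.070425 + 14.003074 + 15.994915 = 99.068414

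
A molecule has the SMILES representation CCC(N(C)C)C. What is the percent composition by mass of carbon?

71.22%

Atom tally by fragment:
  CH3 → C:1 H:3
  CH2 → C:1 H:2
  CH(N(CH3)2) → C:3 H:7 N:1
  CH3 → C:1 H:3
Element totals:
  C: 6
  H: 15
  N: 1
Molecular formula: C6H15N.
Molar mass = 101.193 g/mol.
Mass from C: 6 × 12.011 = 72.066 g/mol.
%C = 72.066 / 101.193 × 100 = 71.22%.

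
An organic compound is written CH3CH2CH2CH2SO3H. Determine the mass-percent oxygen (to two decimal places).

34.73%

Element totals:
  C: 4
  H: 10
  O: 3
  S: 1
Molecular formula: C4H10O3S.
Molar mass = 138.181 g/mol.
Mass from O: 3 × 15.999 = 47.997 g/mol.
%O = 47.997 / 138.181 × 100 = 34.73%.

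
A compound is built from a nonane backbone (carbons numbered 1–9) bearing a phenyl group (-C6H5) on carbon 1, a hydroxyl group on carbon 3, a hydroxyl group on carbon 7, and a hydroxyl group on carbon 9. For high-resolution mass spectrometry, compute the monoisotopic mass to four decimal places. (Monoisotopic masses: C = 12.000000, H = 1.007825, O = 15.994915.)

Atom tally by fragment:
  C6H5CH2 → C:7 H:7
  CH2 → C:1 H:2
  CH(OH) → C:1 H:2 O:1
  CH2 → C:1 H:2
  CH2 → C:1 H:2
  CH2 → C:1 H:2
  CH(OH) → C:1 H:2 O:1
  CH2 → C:1 H:2
  CH2OH → C:1 H:3 O:1
Element totals:
  C: 15
  H: 24
  O: 3
Molecular formula: C15H24O3.
  M = 15(12.0) + 24(1.007825) + 3(15.994915)
    = 180.000000 + 24.187800 + 47.984745 = 252.172545

252.1725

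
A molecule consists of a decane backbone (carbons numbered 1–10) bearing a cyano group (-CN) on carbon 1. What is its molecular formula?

Atom tally by fragment:
  NCCH2 → C:2 H:2 N:1
  CH2 → C:1 H:2
  CH2 → C:1 H:2
  CH2 → C:1 H:2
  CH2 → C:1 H:2
  CH2 → C:1 H:2
  CH2 → C:1 H:2
  CH2 → C:1 H:2
  CH2 → C:1 H:2
  CH3 → C:1 H:3
Element totals:
  C: 11
  H: 21
  N: 1

C11H21N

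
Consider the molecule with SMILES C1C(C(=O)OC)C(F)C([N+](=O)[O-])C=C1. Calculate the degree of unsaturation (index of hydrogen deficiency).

4

Atom tally by fragment:
  cyclohexene ring core → C:6 H:10
  (− 3 ring H displaced by substituents)
  + COOCH3 → C:2 H:3 O:2
  + F → F:1
  + NO2 → N:1 O:2
Element totals:
  C: 8
  H: 10
  F: 1
  N: 1
  O: 4
Molecular formula: C8H10FNO4.
DoU = (2C + 2 + N − H − X) / 2 = (2·8 + 2 + 1 − 10 − 1) / 2 = 4.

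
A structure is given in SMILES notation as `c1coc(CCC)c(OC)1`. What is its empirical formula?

Atom tally by fragment:
  furan ring core → C:4 H:4 O:1
  (− 2 ring H displaced by substituents)
  + CH2CH2CH3 → C:3 H:7
  + OCH3 → C:1 H:3 O:1
Element totals:
  C: 8
  H: 12
  O: 2
Molecular formula: C8H12O2.
gcd of subscripts = 2; dividing each by 2:
  C: 8/2 = 4
  H: 12/2 = 6
  O: 2/2 = 1

C4H6O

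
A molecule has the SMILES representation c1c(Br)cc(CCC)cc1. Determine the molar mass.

199.09 g/mol

Atom tally by fragment:
  benzene ring core → C:6 H:6
  (− 2 ring H displaced by substituents)
  + Br → Br:1
  + CH2CH2CH3 → C:3 H:7
Element totals:
  C: 9
  H: 11
  Br: 1
Molecular formula: C9H11Br.
  M = 9(12.011) + 11(1.008) + 79.904
    = 108.099 + 11.088 + 79.904 = 199.091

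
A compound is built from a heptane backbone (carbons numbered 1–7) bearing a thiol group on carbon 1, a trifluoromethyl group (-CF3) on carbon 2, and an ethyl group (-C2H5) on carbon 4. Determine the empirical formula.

Atom tally by fragment:
  HSCH2 → C:1 H:3 S:1
  CH(CF3) → C:2 H:1 F:3
  CH2 → C:1 H:2
  CH(C2H5) → C:3 H:6
  CH2 → C:1 H:2
  CH2 → C:1 H:2
  CH3 → C:1 H:3
Element totals:
  C: 10
  H: 19
  F: 3
  S: 1
Molecular formula: C10H19F3S.
gcd of subscripts (10, 3, 19, 1) = 1, so the empirical formula equals the molecular formula.

C10H19F3S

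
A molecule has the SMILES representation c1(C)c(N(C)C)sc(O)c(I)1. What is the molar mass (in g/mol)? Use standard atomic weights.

Atom tally by fragment:
  thiophene ring core → C:4 H:4 S:1
  (− 4 ring H displaced by substituents)
  + CH3 → C:1 H:3
  + N(CH3)2 → N:1 C:2 H:6
  + OH → O:1 H:1
  + I → I:1
Element totals:
  C: 7
  H: 10
  I: 1
  N: 1
  O: 1
  S: 1
Molecular formula: C7H10INOS.
  M = 7(12.011) + 10(1.008) + 126.904 + 14.007 + 15.999 + 32.06
    = 84.077 + 10.080 + 126.904 + 14.007 + 15.999 + 32.060 = 283.127

283.13 g/mol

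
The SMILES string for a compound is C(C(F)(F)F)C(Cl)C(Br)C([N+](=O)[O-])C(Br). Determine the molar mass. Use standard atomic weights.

377.38 g/mol

Atom tally by fragment:
  F3CCH2 → C:2 H:2 F:3
  CH(Cl) → C:1 H:1 Cl:1
  CH(Br) → C:1 H:1 Br:1
  CH(NO2) → C:1 H:1 N:1 O:2
  CH2Br → C:1 H:2 Br:1
Element totals:
  C: 6
  H: 7
  Br: 2
  Cl: 1
  F: 3
  N: 1
  O: 2
Molecular formula: C6H7Br2ClF3NO2.
  M = 6(12.011) + 7(1.008) + 2(79.904) + 35.45 + 3(18.998) + 14.007 + 2(15.999)
    = 72.066 + 7.056 + 159.808 + 35.450 + 56.994 + 14.007 + 31.998 = 377.379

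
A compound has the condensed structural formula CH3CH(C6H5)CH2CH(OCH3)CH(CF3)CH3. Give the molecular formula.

Atom tally by fragment:
  CH3 → C:1 H:3
  CH(C6H5) → C:7 H:6
  CH2 → C:1 H:2
  CH(OCH3) → C:2 H:4 O:1
  CH(CF3) → C:2 H:1 F:3
  CH3 → C:1 H:3
Element totals:
  C: 14
  H: 19
  F: 3
  O: 1

C14H19F3O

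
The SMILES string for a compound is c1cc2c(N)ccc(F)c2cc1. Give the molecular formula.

C10H8FN

Atom tally by fragment:
  naphthalene ring system core → C:10 H:8
  (− 2 ring H displaced by substituents)
  + NH2 → N:1 H:2
  + F → F:1
Element totals:
  C: 10
  H: 8
  F: 1
  N: 1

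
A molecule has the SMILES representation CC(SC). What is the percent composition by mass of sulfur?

Atom tally by fragment:
  CH3 → C:1 H:3
  CH2SCH3 → C:2 H:5 S:1
Element totals:
  C: 3
  H: 8
  S: 1
Molecular formula: C3H8S.
Molar mass = 76.157 g/mol.
Mass from S: 1 × 32.06 = 32.060 g/mol.
%S = 32.060 / 76.157 × 100 = 42.10%.

42.10%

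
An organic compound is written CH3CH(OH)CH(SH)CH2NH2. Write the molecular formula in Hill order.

C4H11NOS

Atom tally by fragment:
  CH3 → C:1 H:3
  CH(OH) → C:1 H:2 O:1
  CH(SH) → C:1 H:2 S:1
  CH2NH2 → C:1 H:4 N:1
Element totals:
  C: 4
  H: 11
  N: 1
  O: 1
  S: 1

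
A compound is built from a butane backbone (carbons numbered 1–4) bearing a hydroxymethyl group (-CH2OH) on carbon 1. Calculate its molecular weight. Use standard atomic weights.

Atom tally by fragment:
  HOCH2CH2 → C:2 H:5 O:1
  CH2 → C:1 H:2
  CH2 → C:1 H:2
  CH3 → C:1 H:3
Element totals:
  C: 5
  H: 12
  O: 1
Molecular formula: C5H12O.
  M = 5(12.011) + 12(1.008) + 15.999
    = 60.055 + 12.096 + 15.999 = 88.150

88.15 g/mol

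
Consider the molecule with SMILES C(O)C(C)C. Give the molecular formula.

C4H10O

Atom tally by fragment:
  HOCH2 → C:1 H:3 O:1
  CH(CH3) → C:2 H:4
  CH3 → C:1 H:3
Element totals:
  C: 4
  H: 10
  O: 1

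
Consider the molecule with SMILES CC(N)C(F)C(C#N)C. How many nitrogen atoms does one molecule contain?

2

Atom tally by fragment:
  CH3 → C:1 H:3
  CH(NH2) → C:1 H:3 N:1
  CH(F) → C:1 H:1 F:1
  CH(CN) → C:2 H:1 N:1
  CH3 → C:1 H:3
Element totals:
  C: 6
  H: 11
  F: 1
  N: 2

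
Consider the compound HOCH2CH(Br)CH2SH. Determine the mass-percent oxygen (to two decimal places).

9.35%

Atom tally by fragment:
  HOCH2 → C:1 H:3 O:1
  CH(Br) → C:1 H:1 Br:1
  CH2SH → C:1 H:3 S:1
Element totals:
  C: 3
  H: 7
  Br: 1
  O: 1
  S: 1
Molecular formula: C3H7BrOS.
Molar mass = 171.052 g/mol.
Mass from O: 1 × 15.999 = 15.999 g/mol.
%O = 15.999 / 171.052 × 100 = 9.35%.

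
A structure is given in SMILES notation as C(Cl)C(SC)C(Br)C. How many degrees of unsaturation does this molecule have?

Atom tally by fragment:
  ClCH2 → C:1 H:2 Cl:1
  CH(SCH3) → C:2 H:4 S:1
  CH(Br) → C:1 H:1 Br:1
  CH3 → C:1 H:3
Element totals:
  C: 5
  H: 10
  Br: 1
  Cl: 1
  S: 1
Molecular formula: C5H10BrClS.
DoU = (2C + 2 + N − H − X) / 2 = (2·5 + 2 + 0 − 10 − 2) / 2 = 0.

0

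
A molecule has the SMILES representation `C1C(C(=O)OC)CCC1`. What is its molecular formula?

C7H12O2

Atom tally by fragment:
  cyclopentane ring core → C:5 H:10
  (− 1 ring H displaced by substituents)
  + COOCH3 → C:2 H:3 O:2
Element totals:
  C: 7
  H: 12
  O: 2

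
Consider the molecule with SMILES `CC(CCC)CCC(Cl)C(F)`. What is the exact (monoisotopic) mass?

Atom tally by fragment:
  CH3 → C:1 H:3
  CH(CH2CH2CH3) → C:4 H:8
  CH2 → C:1 H:2
  CH2 → C:1 H:2
  CH(Cl) → C:1 H:1 Cl:1
  CH2F → C:1 H:2 F:1
Element totals:
  C: 9
  H: 18
  Cl: 1
  F: 1
Molecular formula: C9H18ClF.
  M = 9(12.0) + 18(1.007825) + 34.968853 + 18.998403
    = 108.000000 + 18.140850 + 34.968853 + 18.998403 = 180.108106

180.1081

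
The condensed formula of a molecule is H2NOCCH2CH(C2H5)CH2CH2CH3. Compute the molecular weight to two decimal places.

143.23 g/mol

Element totals:
  C: 8
  H: 17
  N: 1
  O: 1
Molecular formula: C8H17NO.
  M = 8(12.011) + 17(1.008) + 14.007 + 15.999
    = 96.088 + 17.136 + 14.007 + 15.999 = 143.230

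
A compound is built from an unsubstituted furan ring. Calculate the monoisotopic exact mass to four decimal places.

Atom tally by fragment:
  furan ring core → C:4 H:4 O:1
Element totals:
  C: 4
  H: 4
  O: 1
Molecular formula: C4H4O.
  M = 4(12.0) + 4(1.007825) + 15.994915
    = 48.000000 + 4.031300 + 15.994915 = 68.026215

68.0262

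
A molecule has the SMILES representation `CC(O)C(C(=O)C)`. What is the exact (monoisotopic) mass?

Atom tally by fragment:
  CH3 → C:1 H:3
  CH(OH) → C:1 H:2 O:1
  CH2COCH3 → C:3 H:5 O:1
Element totals:
  C: 5
  H: 10
  O: 2
Molecular formula: C5H10O2.
  M = 5(12.0) + 10(1.007825) + 2(15.994915)
    = 60.000000 + 10.078250 + 31.989830 = 102.068080

102.0681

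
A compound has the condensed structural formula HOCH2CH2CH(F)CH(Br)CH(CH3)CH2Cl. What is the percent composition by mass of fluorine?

7.67%

Atom tally by fragment:
  HOCH2CH2 → C:2 H:5 O:1
  CH(F) → C:1 H:1 F:1
  CH(Br) → C:1 H:1 Br:1
  CH(CH3) → C:2 H:4
  CH2Cl → C:1 H:2 Cl:1
Element totals:
  C: 7
  H: 13
  Br: 1
  Cl: 1
  F: 1
  O: 1
Molecular formula: C7H13BrClFO.
Molar mass = 247.532 g/mol.
Mass from F: 1 × 18.998 = 18.998 g/mol.
%F = 18.998 / 247.532 × 100 = 7.67%.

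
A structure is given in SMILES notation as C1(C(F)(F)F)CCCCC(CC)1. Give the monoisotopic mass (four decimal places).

180.1126

Atom tally by fragment:
  cyclohexane ring core → C:6 H:12
  (− 2 ring H displaced by substituents)
  + CF3 → C:1 F:3
  + C2H5 → C:2 H:5
Element totals:
  C: 9
  H: 15
  F: 3
Molecular formula: C9H15F3.
  M = 9(12.0) + 15(1.007825) + 3(18.998403)
    = 108.000000 + 15.117375 + 56.995209 = 180.112584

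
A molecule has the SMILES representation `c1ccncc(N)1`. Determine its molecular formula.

C5H6N2

Atom tally by fragment:
  pyridine ring core → C:5 H:5 N:1
  (− 1 ring H displaced by substituents)
  + NH2 → N:1 H:2
Element totals:
  C: 5
  H: 6
  N: 2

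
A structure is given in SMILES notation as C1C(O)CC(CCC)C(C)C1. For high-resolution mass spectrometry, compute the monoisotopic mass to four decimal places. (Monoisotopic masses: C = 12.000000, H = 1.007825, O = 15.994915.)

Atom tally by fragment:
  cyclohexane ring core → C:6 H:12
  (− 3 ring H displaced by substituents)
  + OH → O:1 H:1
  + CH2CH2CH3 → C:3 H:7
  + CH3 → C:1 H:3
Element totals:
  C: 10
  H: 20
  O: 1
Molecular formula: C10H20O.
  M = 10(12.0) + 20(1.007825) + 15.994915
    = 120.000000 + 20.156500 + 15.994915 = 156.151415

156.1514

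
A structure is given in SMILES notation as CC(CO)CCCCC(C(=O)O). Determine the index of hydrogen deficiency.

1

Atom tally by fragment:
  CH3 → C:1 H:3
  CH(CH2OH) → C:2 H:4 O:1
  CH2 → C:1 H:2
  CH2 → C:1 H:2
  CH2 → C:1 H:2
  CH2 → C:1 H:2
  CH2COOH → C:2 H:3 O:2
Element totals:
  C: 9
  H: 18
  O: 3
Molecular formula: C9H18O3.
DoU = (2C + 2 + N − H − X) / 2 = (2·9 + 2 + 0 − 18 − 0) / 2 = 1.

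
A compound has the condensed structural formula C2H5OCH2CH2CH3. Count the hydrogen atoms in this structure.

Atom tally by fragment:
  C2H5OCH2 → C:3 H:7 O:1
  CH2 → C:1 H:2
  CH3 → C:1 H:3
Element totals:
  C: 5
  H: 12
  O: 1

12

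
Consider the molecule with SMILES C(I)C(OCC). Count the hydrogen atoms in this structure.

9

Atom tally by fragment:
  ICH2 → C:1 H:2 I:1
  CH2OC2H5 → C:3 H:7 O:1
Element totals:
  C: 4
  H: 9
  I: 1
  O: 1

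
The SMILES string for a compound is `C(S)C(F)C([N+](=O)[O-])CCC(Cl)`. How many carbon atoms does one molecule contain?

Atom tally by fragment:
  HSCH2 → C:1 H:3 S:1
  CH(F) → C:1 H:1 F:1
  CH(NO2) → C:1 H:1 N:1 O:2
  CH2 → C:1 H:2
  CH2 → C:1 H:2
  CH2Cl → C:1 H:2 Cl:1
Element totals:
  C: 6
  H: 11
  Cl: 1
  F: 1
  N: 1
  O: 2
  S: 1

6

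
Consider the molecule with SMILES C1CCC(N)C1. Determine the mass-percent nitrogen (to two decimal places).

16.45%

Atom tally by fragment:
  cyclopentane ring core → C:5 H:10
  (− 1 ring H displaced by substituents)
  + NH2 → N:1 H:2
Element totals:
  C: 5
  H: 11
  N: 1
Molecular formula: C5H11N.
Molar mass = 85.150 g/mol.
Mass from N: 1 × 14.007 = 14.007 g/mol.
%N = 14.007 / 85.150 × 100 = 16.45%.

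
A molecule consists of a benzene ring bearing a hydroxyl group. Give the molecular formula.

C6H6O

Atom tally by fragment:
  benzene ring core → C:6 H:6
  (− 1 ring H displaced by substituents)
  + OH → O:1 H:1
Element totals:
  C: 6
  H: 6
  O: 1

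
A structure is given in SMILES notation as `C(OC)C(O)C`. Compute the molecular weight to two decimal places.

Atom tally by fragment:
  CH3OCH2 → C:2 H:5 O:1
  CH(OH) → C:1 H:2 O:1
  CH3 → C:1 H:3
Element totals:
  C: 4
  H: 10
  O: 2
Molecular formula: C4H10O2.
  M = 4(12.011) + 10(1.008) + 2(15.999)
    = 48.044 + 10.080 + 31.998 = 90.122

90.12 g/mol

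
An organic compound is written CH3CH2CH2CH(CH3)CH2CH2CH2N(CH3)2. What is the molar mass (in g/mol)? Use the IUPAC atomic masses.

Atom tally by fragment:
  CH3 → C:1 H:3
  CH2 → C:1 H:2
  CH2 → C:1 H:2
  CH(CH3) → C:2 H:4
  CH2 → C:1 H:2
  CH2 → C:1 H:2
  CH2N(CH3)2 → C:3 H:8 N:1
Element totals:
  C: 10
  H: 23
  N: 1
Molecular formula: C10H23N.
  M = 10(12.011) + 23(1.008) + 14.007
    = 120.110 + 23.184 + 14.007 = 157.301

157.30 g/mol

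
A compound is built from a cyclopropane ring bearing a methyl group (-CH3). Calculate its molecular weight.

56.11 g/mol

Atom tally by fragment:
  cyclopropane ring core → C:3 H:6
  (− 1 ring H displaced by substituents)
  + CH3 → C:1 H:3
Element totals:
  C: 4
  H: 8
Molecular formula: C4H8.
  M = 4(12.011) + 8(1.008)
    = 48.044 + 8.064 = 56.108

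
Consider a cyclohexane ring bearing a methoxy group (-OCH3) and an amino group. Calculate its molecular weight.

129.20 g/mol

Atom tally by fragment:
  cyclohexane ring core → C:6 H:12
  (− 2 ring H displaced by substituents)
  + OCH3 → C:1 H:3 O:1
  + NH2 → N:1 H:2
Element totals:
  C: 7
  H: 15
  N: 1
  O: 1
Molecular formula: C7H15NO.
  M = 7(12.011) + 15(1.008) + 14.007 + 15.999
    = 84.077 + 15.120 + 14.007 + 15.999 = 129.203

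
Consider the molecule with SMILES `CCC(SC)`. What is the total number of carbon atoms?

4

Atom tally by fragment:
  CH3 → C:1 H:3
  CH2 → C:1 H:2
  CH2SCH3 → C:2 H:5 S:1
Element totals:
  C: 4
  H: 10
  S: 1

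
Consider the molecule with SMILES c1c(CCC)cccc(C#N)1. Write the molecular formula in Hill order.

C10H11N

Atom tally by fragment:
  benzene ring core → C:6 H:6
  (− 2 ring H displaced by substituents)
  + CH2CH2CH3 → C:3 H:7
  + CN → C:1 N:1
Element totals:
  C: 10
  H: 11
  N: 1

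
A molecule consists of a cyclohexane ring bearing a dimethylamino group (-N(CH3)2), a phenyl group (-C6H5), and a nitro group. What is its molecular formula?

C14H20N2O2

Atom tally by fragment:
  cyclohexane ring core → C:6 H:12
  (− 3 ring H displaced by substituents)
  + N(CH3)2 → N:1 C:2 H:6
  + C6H5 → C:6 H:5
  + NO2 → N:1 O:2
Element totals:
  C: 14
  H: 20
  N: 2
  O: 2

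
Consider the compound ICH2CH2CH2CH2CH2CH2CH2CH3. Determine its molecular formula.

Atom tally by fragment:
  ICH2 → C:1 H:2 I:1
  CH2 → C:1 H:2
  CH2 → C:1 H:2
  CH2 → C:1 H:2
  CH2 → C:1 H:2
  CH2 → C:1 H:2
  CH2 → C:1 H:2
  CH3 → C:1 H:3
Element totals:
  C: 8
  H: 17
  I: 1

C8H17I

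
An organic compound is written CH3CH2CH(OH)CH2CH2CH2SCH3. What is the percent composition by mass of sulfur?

21.62%

Atom tally by fragment:
  CH3 → C:1 H:3
  CH2 → C:1 H:2
  CH(OH) → C:1 H:2 O:1
  CH2 → C:1 H:2
  CH2 → C:1 H:2
  CH2SCH3 → C:2 H:5 S:1
Element totals:
  C: 7
  H: 16
  O: 1
  S: 1
Molecular formula: C7H16OS.
Molar mass = 148.264 g/mol.
Mass from S: 1 × 32.06 = 32.060 g/mol.
%S = 32.060 / 148.264 × 100 = 21.62%.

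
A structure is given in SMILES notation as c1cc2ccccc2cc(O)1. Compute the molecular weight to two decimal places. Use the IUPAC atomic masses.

Atom tally by fragment:
  naphthalene ring system core → C:10 H:8
  (− 1 ring H displaced by substituents)
  + OH → O:1 H:1
Element totals:
  C: 10
  H: 8
  O: 1
Molecular formula: C10H8O.
  M = 10(12.011) + 8(1.008) + 15.999
    = 120.110 + 8.064 + 15.999 = 144.173

144.17 g/mol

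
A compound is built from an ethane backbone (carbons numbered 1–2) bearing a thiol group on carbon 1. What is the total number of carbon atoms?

2

Atom tally by fragment:
  HSCH2 → C:1 H:3 S:1
  CH3 → C:1 H:3
Element totals:
  C: 2
  H: 6
  S: 1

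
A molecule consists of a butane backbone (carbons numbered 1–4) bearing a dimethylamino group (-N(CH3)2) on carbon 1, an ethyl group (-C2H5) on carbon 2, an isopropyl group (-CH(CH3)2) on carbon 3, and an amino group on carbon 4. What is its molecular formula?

C11H26N2

Atom tally by fragment:
  (CH3)2NCH2 → C:3 H:8 N:1
  CH(C2H5) → C:3 H:6
  CH(CH(CH3)2) → C:4 H:8
  CH2NH2 → C:1 H:4 N:1
Element totals:
  C: 11
  H: 26
  N: 2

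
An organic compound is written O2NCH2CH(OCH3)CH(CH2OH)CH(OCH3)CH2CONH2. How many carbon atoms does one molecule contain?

9

Element totals:
  C: 9
  H: 18
  N: 2
  O: 6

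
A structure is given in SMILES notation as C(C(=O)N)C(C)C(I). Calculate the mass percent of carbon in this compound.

Atom tally by fragment:
  H2NOCCH2 → C:2 H:4 O:1 N:1
  CH(CH3) → C:2 H:4
  CH2I → C:1 H:2 I:1
Element totals:
  C: 5
  H: 10
  I: 1
  N: 1
  O: 1
Molecular formula: C5H10INO.
Molar mass = 227.045 g/mol.
Mass from C: 5 × 12.011 = 60.055 g/mol.
%C = 60.055 / 227.045 × 100 = 26.45%.

26.45%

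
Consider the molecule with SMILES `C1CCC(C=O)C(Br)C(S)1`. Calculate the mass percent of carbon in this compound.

37.68%

Atom tally by fragment:
  cyclohexane ring core → C:6 H:12
  (− 3 ring H displaced by substituents)
  + CHO → C:1 H:1 O:1
  + Br → Br:1
  + SH → S:1 H:1
Element totals:
  C: 7
  H: 11
  Br: 1
  O: 1
  S: 1
Molecular formula: C7H11BrOS.
Molar mass = 223.128 g/mol.
Mass from C: 7 × 12.011 = 84.077 g/mol.
%C = 84.077 / 223.128 × 100 = 37.68%.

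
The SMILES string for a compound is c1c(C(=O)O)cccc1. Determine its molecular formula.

C7H6O2

Atom tally by fragment:
  benzene ring core → C:6 H:6
  (− 1 ring H displaced by substituents)
  + COOH → C:1 H:1 O:2
Element totals:
  C: 7
  H: 6
  O: 2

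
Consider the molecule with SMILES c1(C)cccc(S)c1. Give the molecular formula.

C7H8S

Atom tally by fragment:
  benzene ring core → C:6 H:6
  (− 2 ring H displaced by substituents)
  + CH3 → C:1 H:3
  + SH → S:1 H:1
Element totals:
  C: 7
  H: 8
  S: 1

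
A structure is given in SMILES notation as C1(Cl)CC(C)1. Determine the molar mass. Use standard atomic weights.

90.55 g/mol

Atom tally by fragment:
  cyclopropane ring core → C:3 H:6
  (− 2 ring H displaced by substituents)
  + Cl → Cl:1
  + CH3 → C:1 H:3
Element totals:
  C: 4
  H: 7
  Cl: 1
Molecular formula: C4H7Cl.
  M = 4(12.011) + 7(1.008) + 35.45
    = 48.044 + 7.056 + 35.450 = 90.550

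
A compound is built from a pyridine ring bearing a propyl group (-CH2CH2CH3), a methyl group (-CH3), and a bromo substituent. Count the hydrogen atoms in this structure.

12

Atom tally by fragment:
  pyridine ring core → C:5 H:5 N:1
  (− 3 ring H displaced by substituents)
  + CH2CH2CH3 → C:3 H:7
  + CH3 → C:1 H:3
  + Br → Br:1
Element totals:
  C: 9
  H: 12
  Br: 1
  N: 1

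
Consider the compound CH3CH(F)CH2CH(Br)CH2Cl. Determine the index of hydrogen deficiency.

0

Element totals:
  C: 5
  H: 9
  Br: 1
  Cl: 1
  F: 1
Molecular formula: C5H9BrClF.
DoU = (2C + 2 + N − H − X) / 2 = (2·5 + 2 + 0 − 9 − 3) / 2 = 0.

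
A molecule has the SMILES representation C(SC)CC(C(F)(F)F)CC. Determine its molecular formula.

C7H13F3S

Atom tally by fragment:
  CH3SCH2 → C:2 H:5 S:1
  CH2 → C:1 H:2
  CH(CF3) → C:2 H:1 F:3
  CH2 → C:1 H:2
  CH3 → C:1 H:3
Element totals:
  C: 7
  H: 13
  F: 3
  S: 1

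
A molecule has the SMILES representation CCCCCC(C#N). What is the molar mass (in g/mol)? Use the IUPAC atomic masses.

111.19 g/mol

Atom tally by fragment:
  CH3 → C:1 H:3
  CH2 → C:1 H:2
  CH2 → C:1 H:2
  CH2 → C:1 H:2
  CH2 → C:1 H:2
  CH2CN → C:2 H:2 N:1
Element totals:
  C: 7
  H: 13
  N: 1
Molecular formula: C7H13N.
  M = 7(12.011) + 13(1.008) + 14.007
    = 84.077 + 13.104 + 14.007 = 111.188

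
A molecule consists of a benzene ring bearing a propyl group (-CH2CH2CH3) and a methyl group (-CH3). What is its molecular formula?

Atom tally by fragment:
  benzene ring core → C:6 H:6
  (− 2 ring H displaced by substituents)
  + CH2CH2CH3 → C:3 H:7
  + CH3 → C:1 H:3
Element totals:
  C: 10
  H: 14

C10H14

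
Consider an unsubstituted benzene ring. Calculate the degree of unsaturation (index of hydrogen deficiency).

Atom tally by fragment:
  benzene ring core → C:6 H:6
Element totals:
  C: 6
  H: 6
Molecular formula: C6H6.
DoU = (2C + 2 + N − H − X) / 2 = (2·6 + 2 + 0 − 6 − 0) / 2 = 4.

4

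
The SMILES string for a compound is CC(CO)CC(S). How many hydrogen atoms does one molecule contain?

12

Atom tally by fragment:
  CH3 → C:1 H:3
  CH(CH2OH) → C:2 H:4 O:1
  CH2 → C:1 H:2
  CH2SH → C:1 H:3 S:1
Element totals:
  C: 5
  H: 12
  O: 1
  S: 1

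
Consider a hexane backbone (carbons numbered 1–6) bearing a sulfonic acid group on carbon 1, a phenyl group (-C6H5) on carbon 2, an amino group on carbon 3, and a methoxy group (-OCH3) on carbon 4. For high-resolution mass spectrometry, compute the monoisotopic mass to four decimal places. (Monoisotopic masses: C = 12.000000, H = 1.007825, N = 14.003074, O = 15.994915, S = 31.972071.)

Atom tally by fragment:
  HO3SCH2 → C:1 H:3 S:1 O:3
  CH(C6H5) → C:7 H:6
  CH(NH2) → C:1 H:3 N:1
  CH(OCH3) → C:2 H:4 O:1
  CH2 → C:1 H:2
  CH3 → C:1 H:3
Element totals:
  C: 13
  H: 21
  N: 1
  O: 4
  S: 1
Molecular formula: C13H21NO4S.
  M = 13(12.0) + 21(1.007825) + 14.003074 + 4(15.994915) + 31.972071
    = 156.000000 + 21.164325 + 14.003074 + 63.979660 + 31.972071 = 287.119130

287.1191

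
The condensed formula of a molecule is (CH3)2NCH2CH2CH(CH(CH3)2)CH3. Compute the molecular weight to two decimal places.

Element totals:
  C: 9
  H: 21
  N: 1
Molecular formula: C9H21N.
  M = 9(12.011) + 21(1.008) + 14.007
    = 108.099 + 21.168 + 14.007 = 143.274

143.27 g/mol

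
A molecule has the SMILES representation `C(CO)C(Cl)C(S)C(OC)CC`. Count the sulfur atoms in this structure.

1

Atom tally by fragment:
  HOCH2CH2 → C:2 H:5 O:1
  CH(Cl) → C:1 H:1 Cl:1
  CH(SH) → C:1 H:2 S:1
  CH(OCH3) → C:2 H:4 O:1
  CH2 → C:1 H:2
  CH3 → C:1 H:3
Element totals:
  C: 8
  H: 17
  Cl: 1
  O: 2
  S: 1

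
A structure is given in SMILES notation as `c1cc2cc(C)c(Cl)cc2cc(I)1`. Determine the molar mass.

302.54 g/mol

Atom tally by fragment:
  naphthalene ring system core → C:10 H:8
  (− 3 ring H displaced by substituents)
  + CH3 → C:1 H:3
  + Cl → Cl:1
  + I → I:1
Element totals:
  C: 11
  H: 8
  Cl: 1
  I: 1
Molecular formula: C11H8ClI.
  M = 11(12.011) + 8(1.008) + 35.45 + 126.904
    = 132.121 + 8.064 + 35.450 + 126.904 = 302.539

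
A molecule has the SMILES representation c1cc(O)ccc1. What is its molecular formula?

Atom tally by fragment:
  benzene ring core → C:6 H:6
  (− 1 ring H displaced by substituents)
  + OH → O:1 H:1
Element totals:
  C: 6
  H: 6
  O: 1

C6H6O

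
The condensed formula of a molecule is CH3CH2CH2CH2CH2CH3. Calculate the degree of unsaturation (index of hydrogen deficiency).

0

Atom tally by fragment:
  CH3 → C:1 H:3
  CH2 → C:1 H:2
  CH2 → C:1 H:2
  CH2 → C:1 H:2
  CH2 → C:1 H:2
  CH3 → C:1 H:3
Element totals:
  C: 6
  H: 14
Molecular formula: C6H14.
DoU = (2C + 2 + N − H − X) / 2 = (2·6 + 2 + 0 − 14 − 0) / 2 = 0.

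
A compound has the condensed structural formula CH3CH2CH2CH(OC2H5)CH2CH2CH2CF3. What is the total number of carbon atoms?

10

Element totals:
  C: 10
  H: 19
  F: 3
  O: 1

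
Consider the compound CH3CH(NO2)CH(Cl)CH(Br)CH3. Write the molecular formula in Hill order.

C5H9BrClNO2

Element totals:
  C: 5
  H: 9
  Br: 1
  Cl: 1
  N: 1
  O: 2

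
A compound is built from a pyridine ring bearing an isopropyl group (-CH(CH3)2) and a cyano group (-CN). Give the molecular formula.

Atom tally by fragment:
  pyridine ring core → C:5 H:5 N:1
  (− 2 ring H displaced by substituents)
  + CH(CH3)2 → C:3 H:7
  + CN → C:1 N:1
Element totals:
  C: 9
  H: 10
  N: 2

C9H10N2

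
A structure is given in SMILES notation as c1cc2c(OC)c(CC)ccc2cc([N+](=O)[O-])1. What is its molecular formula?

Atom tally by fragment:
  naphthalene ring system core → C:10 H:8
  (− 3 ring H displaced by substituents)
  + OCH3 → C:1 H:3 O:1
  + C2H5 → C:2 H:5
  + NO2 → N:1 O:2
Element totals:
  C: 13
  H: 13
  N: 1
  O: 3

C13H13NO3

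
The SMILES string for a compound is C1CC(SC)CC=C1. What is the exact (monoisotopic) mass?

Atom tally by fragment:
  cyclohexene ring core → C:6 H:10
  (− 1 ring H displaced by substituents)
  + SCH3 → C:1 H:3 S:1
Element totals:
  C: 7
  H: 12
  S: 1
Molecular formula: C7H12S.
  M = 7(12.0) + 12(1.007825) + 31.972071
    = 84.000000 + 12.093900 + 31.972071 = 128.065971

128.0660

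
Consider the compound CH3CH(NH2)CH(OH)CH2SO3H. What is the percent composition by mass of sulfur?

18.95%

Atom tally by fragment:
  CH3 → C:1 H:3
  CH(NH2) → C:1 H:3 N:1
  CH(OH) → C:1 H:2 O:1
  CH2SO3H → C:1 H:3 S:1 O:3
Element totals:
  C: 4
  H: 11
  N: 1
  O: 4
  S: 1
Molecular formula: C4H11NO4S.
Molar mass = 169.195 g/mol.
Mass from S: 1 × 32.06 = 32.060 g/mol.
%S = 32.060 / 169.195 × 100 = 18.95%.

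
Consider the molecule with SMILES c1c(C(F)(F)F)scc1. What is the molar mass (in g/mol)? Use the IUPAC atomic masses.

Atom tally by fragment:
  thiophene ring core → C:4 H:4 S:1
  (− 1 ring H displaced by substituents)
  + CF3 → C:1 F:3
Element totals:
  C: 5
  H: 3
  F: 3
  S: 1
Molecular formula: C5H3F3S.
  M = 5(12.011) + 3(1.008) + 3(18.998) + 32.06
    = 60.055 + 3.024 + 56.994 + 32.060 = 152.133

152.13 g/mol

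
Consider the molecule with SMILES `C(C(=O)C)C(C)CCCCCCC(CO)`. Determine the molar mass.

214.35 g/mol

Atom tally by fragment:
  CH3COCH2 → C:3 H:5 O:1
  CH(CH3) → C:2 H:4
  CH2 → C:1 H:2
  CH2 → C:1 H:2
  CH2 → C:1 H:2
  CH2 → C:1 H:2
  CH2 → C:1 H:2
  CH2 → C:1 H:2
  CH2CH2OH → C:2 H:5 O:1
Element totals:
  C: 13
  H: 26
  O: 2
Molecular formula: C13H26O2.
  M = 13(12.011) + 26(1.008) + 2(15.999)
    = 156.143 + 26.208 + 31.998 = 214.349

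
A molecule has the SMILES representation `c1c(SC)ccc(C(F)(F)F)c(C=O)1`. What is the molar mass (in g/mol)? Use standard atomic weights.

Atom tally by fragment:
  benzene ring core → C:6 H:6
  (− 3 ring H displaced by substituents)
  + SCH3 → C:1 H:3 S:1
  + CF3 → C:1 F:3
  + CHO → C:1 H:1 O:1
Element totals:
  C: 9
  H: 7
  F: 3
  O: 1
  S: 1
Molecular formula: C9H7F3OS.
  M = 9(12.011) + 7(1.008) + 3(18.998) + 15.999 + 32.06
    = 108.099 + 7.056 + 56.994 + 15.999 + 32.060 = 220.208

220.21 g/mol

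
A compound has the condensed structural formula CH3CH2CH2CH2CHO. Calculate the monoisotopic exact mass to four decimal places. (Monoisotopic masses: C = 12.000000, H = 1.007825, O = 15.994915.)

Atom tally by fragment:
  CH3 → C:1 H:3
  CH2 → C:1 H:2
  CH2 → C:1 H:2
  CH2CHO → C:2 H:3 O:1
Element totals:
  C: 5
  H: 10
  O: 1
Molecular formula: C5H10O.
  M = 5(12.0) + 10(1.007825) + 15.994915
    = 60.000000 + 10.078250 + 15.994915 = 86.073165

86.0732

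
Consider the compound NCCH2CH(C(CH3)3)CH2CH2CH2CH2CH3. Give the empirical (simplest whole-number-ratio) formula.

C12H23N

Atom tally by fragment:
  NCCH2 → C:2 H:2 N:1
  CH(C(CH3)3) → C:5 H:10
  CH2 → C:1 H:2
  CH2 → C:1 H:2
  CH2 → C:1 H:2
  CH2 → C:1 H:2
  CH3 → C:1 H:3
Element totals:
  C: 12
  H: 23
  N: 1
Molecular formula: C12H23N.
gcd of subscripts (12, 23, 1) = 1, so the empirical formula equals the molecular formula.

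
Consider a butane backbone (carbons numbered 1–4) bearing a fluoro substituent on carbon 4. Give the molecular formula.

C4H9F

Atom tally by fragment:
  CH3 → C:1 H:3
  CH2 → C:1 H:2
  CH2 → C:1 H:2
  CH2F → C:1 H:2 F:1
Element totals:
  C: 4
  H: 9
  F: 1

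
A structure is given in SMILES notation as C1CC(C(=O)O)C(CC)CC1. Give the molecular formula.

Atom tally by fragment:
  cyclohexane ring core → C:6 H:12
  (− 2 ring H displaced by substituents)
  + COOH → C:1 H:1 O:2
  + C2H5 → C:2 H:5
Element totals:
  C: 9
  H: 16
  O: 2

C9H16O2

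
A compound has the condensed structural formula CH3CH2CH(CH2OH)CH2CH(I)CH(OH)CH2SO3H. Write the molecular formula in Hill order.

Element totals:
  C: 8
  H: 17
  I: 1
  O: 5
  S: 1

C8H17IO5S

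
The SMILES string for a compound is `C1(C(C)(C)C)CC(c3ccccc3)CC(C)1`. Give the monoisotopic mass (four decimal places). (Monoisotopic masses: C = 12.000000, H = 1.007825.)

Atom tally by fragment:
  cyclopentane ring core → C:5 H:10
  (− 3 ring H displaced by substituents)
  + C(CH3)3 → C:4 H:9
  + C6H5 → C:6 H:5
  + CH3 → C:1 H:3
Element totals:
  C: 16
  H: 24
Molecular formula: C16H24.
  M = 16(12.0) + 24(1.007825)
    = 192.000000 + 24.187800 = 216.187800

216.1878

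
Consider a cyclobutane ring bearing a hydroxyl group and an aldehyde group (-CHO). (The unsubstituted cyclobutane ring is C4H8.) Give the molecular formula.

Atom tally by fragment:
  cyclobutane ring core → C:4 H:8
  (− 2 ring H displaced by substituents)
  + OH → O:1 H:1
  + CHO → C:1 H:1 O:1
Element totals:
  C: 5
  H: 8
  O: 2

C5H8O2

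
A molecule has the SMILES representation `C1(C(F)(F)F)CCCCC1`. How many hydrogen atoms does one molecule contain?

Atom tally by fragment:
  cyclohexane ring core → C:6 H:12
  (− 1 ring H displaced by substituents)
  + CF3 → C:1 F:3
Element totals:
  C: 7
  H: 11
  F: 3

11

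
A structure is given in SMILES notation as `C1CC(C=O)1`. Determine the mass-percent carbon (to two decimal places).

Atom tally by fragment:
  cyclopropane ring core → C:3 H:6
  (− 1 ring H displaced by substituents)
  + CHO → C:1 H:1 O:1
Element totals:
  C: 4
  H: 6
  O: 1
Molecular formula: C4H6O.
Molar mass = 70.091 g/mol.
Mass from C: 4 × 12.011 = 48.044 g/mol.
%C = 48.044 / 70.091 × 100 = 68.55%.

68.55%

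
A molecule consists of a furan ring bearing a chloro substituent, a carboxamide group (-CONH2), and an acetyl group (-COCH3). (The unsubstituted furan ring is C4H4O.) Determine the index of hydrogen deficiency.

5

Atom tally by fragment:
  furan ring core → C:4 H:4 O:1
  (− 3 ring H displaced by substituents)
  + Cl → Cl:1
  + CONH2 → C:1 H:2 O:1 N:1
  + COCH3 → C:2 H:3 O:1
Element totals:
  C: 7
  H: 6
  Cl: 1
  N: 1
  O: 3
Molecular formula: C7H6ClNO3.
DoU = (2C + 2 + N − H − X) / 2 = (2·7 + 2 + 1 − 6 − 1) / 2 = 5.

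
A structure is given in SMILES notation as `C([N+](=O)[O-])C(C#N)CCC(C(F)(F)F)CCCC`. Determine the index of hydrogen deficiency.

3

Atom tally by fragment:
  O2NCH2 → C:1 H:2 N:1 O:2
  CH(CN) → C:2 H:1 N:1
  CH2 → C:1 H:2
  CH2 → C:1 H:2
  CH(CF3) → C:2 H:1 F:3
  CH2 → C:1 H:2
  CH2 → C:1 H:2
  CH2 → C:1 H:2
  CH3 → C:1 H:3
Element totals:
  C: 11
  H: 17
  F: 3
  N: 2
  O: 2
Molecular formula: C11H17F3N2O2.
DoU = (2C + 2 + N − H − X) / 2 = (2·11 + 2 + 2 − 17 − 3) / 2 = 3.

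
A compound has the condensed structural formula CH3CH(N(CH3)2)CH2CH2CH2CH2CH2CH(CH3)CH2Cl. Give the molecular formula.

C12H26ClN

Element totals:
  C: 12
  H: 26
  Cl: 1
  N: 1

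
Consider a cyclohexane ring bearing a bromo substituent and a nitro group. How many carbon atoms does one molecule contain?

6

Atom tally by fragment:
  cyclohexane ring core → C:6 H:12
  (− 2 ring H displaced by substituents)
  + Br → Br:1
  + NO2 → N:1 O:2
Element totals:
  C: 6
  H: 10
  Br: 1
  N: 1
  O: 2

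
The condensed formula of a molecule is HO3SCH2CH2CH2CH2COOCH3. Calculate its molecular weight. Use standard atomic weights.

Atom tally by fragment:
  HO3SCH2 → C:1 H:3 S:1 O:3
  CH2 → C:1 H:2
  CH2 → C:1 H:2
  CH2COOCH3 → C:3 H:5 O:2
Element totals:
  C: 6
  H: 12
  O: 5
  S: 1
Molecular formula: C6H12O5S.
  M = 6(12.011) + 12(1.008) + 5(15.999) + 32.06
    = 72.066 + 12.096 + 79.995 + 32.060 = 196.217

196.22 g/mol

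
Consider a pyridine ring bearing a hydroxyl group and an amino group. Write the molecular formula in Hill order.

C5H6N2O

Atom tally by fragment:
  pyridine ring core → C:5 H:5 N:1
  (− 2 ring H displaced by substituents)
  + OH → O:1 H:1
  + NH2 → N:1 H:2
Element totals:
  C: 5
  H: 6
  N: 2
  O: 1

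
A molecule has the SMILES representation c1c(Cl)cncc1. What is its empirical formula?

Atom tally by fragment:
  pyridine ring core → C:5 H:5 N:1
  (− 1 ring H displaced by substituents)
  + Cl → Cl:1
Element totals:
  C: 5
  H: 4
  Cl: 1
  N: 1
Molecular formula: C5H4ClN.
gcd of subscripts (5, 1, 4, 1) = 1, so the empirical formula equals the molecular formula.

C5H4ClN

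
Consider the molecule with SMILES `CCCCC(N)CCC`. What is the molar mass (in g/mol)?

Atom tally by fragment:
  CH3 → C:1 H:3
  CH2 → C:1 H:2
  CH2 → C:1 H:2
  CH2 → C:1 H:2
  CH(NH2) → C:1 H:3 N:1
  CH2 → C:1 H:2
  CH2 → C:1 H:2
  CH3 → C:1 H:3
Element totals:
  C: 8
  H: 19
  N: 1
Molecular formula: C8H19N.
  M = 8(12.011) + 19(1.008) + 14.007
    = 96.088 + 19.152 + 14.007 = 129.247

129.25 g/mol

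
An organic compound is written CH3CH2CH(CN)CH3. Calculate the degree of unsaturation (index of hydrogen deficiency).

Element totals:
  C: 5
  H: 9
  N: 1
Molecular formula: C5H9N.
DoU = (2C + 2 + N − H − X) / 2 = (2·5 + 2 + 1 − 9 − 0) / 2 = 2.

2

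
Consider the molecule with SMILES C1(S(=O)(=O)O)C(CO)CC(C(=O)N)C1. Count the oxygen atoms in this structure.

5

Atom tally by fragment:
  cyclopentane ring core → C:5 H:10
  (− 3 ring H displaced by substituents)
  + SO3H → S:1 O:3 H:1
  + CH2OH → C:1 H:3 O:1
  + CONH2 → C:1 H:2 O:1 N:1
Element totals:
  C: 7
  H: 13
  N: 1
  O: 5
  S: 1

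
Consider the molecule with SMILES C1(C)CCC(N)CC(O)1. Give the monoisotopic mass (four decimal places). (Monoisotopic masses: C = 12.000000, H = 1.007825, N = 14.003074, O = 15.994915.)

129.1154

Atom tally by fragment:
  cyclohexane ring core → C:6 H:12
  (− 3 ring H displaced by substituents)
  + CH3 → C:1 H:3
  + NH2 → N:1 H:2
  + OH → O:1 H:1
Element totals:
  C: 7
  H: 15
  N: 1
  O: 1
Molecular formula: C7H15NO.
  M = 7(12.0) + 15(1.007825) + 14.003074 + 15.994915
    = 84.000000 + 15.117375 + 14.003074 + 15.994915 = 129.115364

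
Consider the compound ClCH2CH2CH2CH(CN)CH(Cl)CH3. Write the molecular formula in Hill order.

Element totals:
  C: 7
  H: 11
  Cl: 2
  N: 1

C7H11Cl2N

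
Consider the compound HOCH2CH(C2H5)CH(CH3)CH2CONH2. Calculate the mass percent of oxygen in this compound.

Element totals:
  C: 8
  H: 17
  N: 1
  O: 2
Molecular formula: C8H17NO2.
Molar mass = 159.229 g/mol.
Mass from O: 2 × 15.999 = 31.998 g/mol.
%O = 31.998 / 159.229 × 100 = 20.10%.

20.10%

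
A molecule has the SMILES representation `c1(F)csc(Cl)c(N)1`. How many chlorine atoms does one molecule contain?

Atom tally by fragment:
  thiophene ring core → C:4 H:4 S:1
  (− 3 ring H displaced by substituents)
  + F → F:1
  + Cl → Cl:1
  + NH2 → N:1 H:2
Element totals:
  C: 4
  H: 3
  Cl: 1
  F: 1
  N: 1
  S: 1

1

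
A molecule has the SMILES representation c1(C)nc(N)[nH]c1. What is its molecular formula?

C4H7N3

Atom tally by fragment:
  imidazole ring core → C:3 H:4 N:2
  (− 2 ring H displaced by substituents)
  + CH3 → C:1 H:3
  + NH2 → N:1 H:2
Element totals:
  C: 4
  H: 7
  N: 3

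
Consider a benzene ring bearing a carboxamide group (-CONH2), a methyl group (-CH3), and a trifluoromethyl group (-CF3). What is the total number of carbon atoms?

Atom tally by fragment:
  benzene ring core → C:6 H:6
  (− 3 ring H displaced by substituents)
  + CONH2 → C:1 H:2 O:1 N:1
  + CH3 → C:1 H:3
  + CF3 → C:1 F:3
Element totals:
  C: 9
  H: 8
  F: 3
  N: 1
  O: 1

9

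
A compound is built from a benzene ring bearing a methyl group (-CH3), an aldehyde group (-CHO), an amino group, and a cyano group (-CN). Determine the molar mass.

Atom tally by fragment:
  benzene ring core → C:6 H:6
  (− 4 ring H displaced by substituents)
  + CH3 → C:1 H:3
  + CHO → C:1 H:1 O:1
  + NH2 → N:1 H:2
  + CN → C:1 N:1
Element totals:
  C: 9
  H: 8
  N: 2
  O: 1
Molecular formula: C9H8N2O.
  M = 9(12.011) + 8(1.008) + 2(14.007) + 15.999
    = 108.099 + 8.064 + 28.014 + 15.999 = 160.176

160.18 g/mol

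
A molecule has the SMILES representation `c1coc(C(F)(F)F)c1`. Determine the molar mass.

136.07 g/mol

Atom tally by fragment:
  furan ring core → C:4 H:4 O:1
  (− 1 ring H displaced by substituents)
  + CF3 → C:1 F:3
Element totals:
  C: 5
  H: 3
  F: 3
  O: 1
Molecular formula: C5H3F3O.
  M = 5(12.011) + 3(1.008) + 3(18.998) + 15.999
    = 60.055 + 3.024 + 56.994 + 15.999 = 136.072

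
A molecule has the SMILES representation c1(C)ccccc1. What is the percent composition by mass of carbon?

91.25%

Atom tally by fragment:
  benzene ring core → C:6 H:6
  (− 1 ring H displaced by substituents)
  + CH3 → C:1 H:3
Element totals:
  C: 7
  H: 8
Molecular formula: C7H8.
Molar mass = 92.141 g/mol.
Mass from C: 7 × 12.011 = 84.077 g/mol.
%C = 84.077 / 92.141 × 100 = 91.25%.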